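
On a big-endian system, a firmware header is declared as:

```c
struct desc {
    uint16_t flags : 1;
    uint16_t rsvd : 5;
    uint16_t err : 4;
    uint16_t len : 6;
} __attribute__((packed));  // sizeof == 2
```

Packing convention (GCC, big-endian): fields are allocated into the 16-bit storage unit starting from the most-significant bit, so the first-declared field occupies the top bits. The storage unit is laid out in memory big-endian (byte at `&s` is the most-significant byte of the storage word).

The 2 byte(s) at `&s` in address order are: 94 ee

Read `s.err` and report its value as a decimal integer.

3

[0]=0x94 [1]=0xee (big-endian) → word 0x94ee
flags:1 @ bit 15 → (0x94ee>>15)&0x1 = 0x1
rsvd:5 @ bit 10 → (0x94ee>>10)&0x1f = 0x5
err:4 @ bit 6 → (0x94ee>>6)&0xf = 0x3  ←
len:6 @ bit 0 → (0x94ee>>0)&0x3f = 0x2e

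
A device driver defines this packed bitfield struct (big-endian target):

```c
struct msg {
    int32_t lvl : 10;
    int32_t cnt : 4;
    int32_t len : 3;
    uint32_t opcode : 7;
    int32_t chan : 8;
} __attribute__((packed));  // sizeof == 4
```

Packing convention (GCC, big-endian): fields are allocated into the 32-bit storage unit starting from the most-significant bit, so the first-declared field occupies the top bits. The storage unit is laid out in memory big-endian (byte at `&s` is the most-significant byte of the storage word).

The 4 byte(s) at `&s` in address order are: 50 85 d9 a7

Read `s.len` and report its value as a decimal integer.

3

[0]=0x50 [1]=0x85 [2]=0xd9 [3]=0xa7 (big-endian) → word 0x5085d9a7
lvl:10 @ bit 22 → (0x5085d9a7>>22)&0x3ff = 0x142
cnt:4 @ bit 18 → (0x5085d9a7>>18)&0xf = 0x1
len:3 @ bit 15 → (0x5085d9a7>>15)&0x7 = 0x3  ←
opcode:7 @ bit 8 → (0x5085d9a7>>8)&0x7f = 0x59
chan:8 @ bit 0 → (0x5085d9a7>>0)&0xff = 0xa7
len signed 3b, MSB=0: value = 3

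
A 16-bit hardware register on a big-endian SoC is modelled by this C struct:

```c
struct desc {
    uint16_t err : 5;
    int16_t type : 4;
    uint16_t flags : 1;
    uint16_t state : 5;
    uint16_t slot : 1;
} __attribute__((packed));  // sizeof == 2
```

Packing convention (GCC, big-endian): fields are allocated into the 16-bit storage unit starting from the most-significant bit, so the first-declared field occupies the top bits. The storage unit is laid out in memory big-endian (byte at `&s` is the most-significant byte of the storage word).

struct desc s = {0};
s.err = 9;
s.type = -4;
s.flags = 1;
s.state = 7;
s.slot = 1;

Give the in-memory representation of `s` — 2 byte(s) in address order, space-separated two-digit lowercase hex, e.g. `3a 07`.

err:5 = 9 → 0x9 << 11 → word 0x4800
type:4 = -4 → 0xc << 7 → word 0x4e00
flags:1 = 1 → 0x1 << 6 → word 0x4e40
state:5 = 7 → 0x7 << 1 → word 0x4e4e
slot:1 = 1 → 0x1 << 0 → word 0x4e4f
word = 0x4e4f → big-endian bytes:
  [0]=0x4e  [1]=0x4f

4e 4f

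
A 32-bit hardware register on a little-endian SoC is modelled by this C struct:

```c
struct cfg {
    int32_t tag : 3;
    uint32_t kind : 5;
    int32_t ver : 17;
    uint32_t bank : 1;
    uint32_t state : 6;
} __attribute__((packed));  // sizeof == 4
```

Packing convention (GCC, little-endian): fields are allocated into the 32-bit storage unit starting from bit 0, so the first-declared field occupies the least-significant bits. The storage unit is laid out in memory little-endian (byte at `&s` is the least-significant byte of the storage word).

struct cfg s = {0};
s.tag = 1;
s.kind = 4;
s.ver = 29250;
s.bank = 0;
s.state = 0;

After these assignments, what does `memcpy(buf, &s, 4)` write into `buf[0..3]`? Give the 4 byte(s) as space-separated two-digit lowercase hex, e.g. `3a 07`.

21 42 72 00

[0+:3] tag=1 & 0x7 = 0x1; word=0x00000001
[3+:5] kind=4 & 0x1f = 0x4; word=0x00000021
[8+:17] ver=29250 & 0x1ffff = 0x7242; word=0x00724221
[25+:1] bank=0 & 0x1 = 0x0; word=0x00724221
[26+:6] state=0 & 0x3f = 0x0; word=0x00724221
word = 0x00724221 → little-endian bytes:
  [0]=0x21  [1]=0x42  [2]=0x72  [3]=0x00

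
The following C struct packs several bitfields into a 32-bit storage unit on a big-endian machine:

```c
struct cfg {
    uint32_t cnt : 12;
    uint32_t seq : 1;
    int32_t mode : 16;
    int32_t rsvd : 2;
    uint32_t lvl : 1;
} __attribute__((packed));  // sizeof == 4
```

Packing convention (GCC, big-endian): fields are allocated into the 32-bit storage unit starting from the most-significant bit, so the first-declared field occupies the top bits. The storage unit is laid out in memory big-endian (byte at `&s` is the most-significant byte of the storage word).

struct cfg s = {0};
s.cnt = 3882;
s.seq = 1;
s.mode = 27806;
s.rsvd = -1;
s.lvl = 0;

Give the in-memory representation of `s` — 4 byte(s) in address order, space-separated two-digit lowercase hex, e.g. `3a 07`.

[20+:12] cnt=3882 & 0xfff = 0xf2a; word=0xf2a00000
[19+:1] seq=1 & 0x1 = 0x1; word=0xf2a80000
[3+:16] mode=27806 & 0xffff = 0x6c9e; word=0xf2ab64f0
[1+:2] rsvd=-1 & 0x3 = 0x3; word=0xf2ab64f6
[0+:1] lvl=0 & 0x1 = 0x0; word=0xf2ab64f6
word = 0xf2ab64f6 → big-endian bytes:
  [0]=0xf2  [1]=0xab  [2]=0x64  [3]=0xf6

f2 ab 64 f6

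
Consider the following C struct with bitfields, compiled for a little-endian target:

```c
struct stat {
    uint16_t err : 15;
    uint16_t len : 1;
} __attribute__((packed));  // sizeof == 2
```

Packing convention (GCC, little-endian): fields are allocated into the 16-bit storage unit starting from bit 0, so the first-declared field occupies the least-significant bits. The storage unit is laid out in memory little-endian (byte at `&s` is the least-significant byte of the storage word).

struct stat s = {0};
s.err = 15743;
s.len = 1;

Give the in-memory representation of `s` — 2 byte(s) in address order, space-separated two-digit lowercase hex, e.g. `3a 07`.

err (15b) val=15743 bits=0x3d7f at bit 0: 0x3d7f
len (1b) val=1 bits=0x1 at bit 15: 0xbd7f
word = 0xbd7f → little-endian bytes:
  [0]=0x7f  [1]=0xbd

7f bd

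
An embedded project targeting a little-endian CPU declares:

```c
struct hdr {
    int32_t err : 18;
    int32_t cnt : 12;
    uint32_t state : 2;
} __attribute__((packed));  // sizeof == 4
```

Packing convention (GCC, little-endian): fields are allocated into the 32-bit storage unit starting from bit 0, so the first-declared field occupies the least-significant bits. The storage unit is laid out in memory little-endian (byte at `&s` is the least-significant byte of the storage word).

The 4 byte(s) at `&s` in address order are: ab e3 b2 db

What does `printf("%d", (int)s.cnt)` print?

[0]=0xab [1]=0xe3 [2]=0xb2 [3]=0xdb (little-endian) → word 0xdbb2e3ab
err [0+:18] = (word>>0) & 0x3ffff = 189355
cnt [18+:12] = (word>>18) & 0xfff = 1772  ←
state [30+:2] = (word>>30) & 0x3 = 3
cnt signed 12b, MSB=0: value = 1772

1772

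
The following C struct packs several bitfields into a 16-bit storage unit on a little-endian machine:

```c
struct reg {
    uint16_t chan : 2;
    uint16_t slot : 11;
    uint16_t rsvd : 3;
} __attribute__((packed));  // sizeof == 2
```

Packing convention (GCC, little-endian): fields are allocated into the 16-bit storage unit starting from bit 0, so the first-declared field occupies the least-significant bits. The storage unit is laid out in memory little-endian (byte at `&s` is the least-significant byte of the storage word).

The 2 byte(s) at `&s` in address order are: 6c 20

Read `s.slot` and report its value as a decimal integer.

27

[0]=0x6c [1]=0x20 (little-endian) → word 0x206c
chan [0+:2] = (word>>0) & 0x3 = 0
slot [2+:11] = (word>>2) & 0x7ff = 27  ←
rsvd [13+:3] = (word>>13) & 0x7 = 1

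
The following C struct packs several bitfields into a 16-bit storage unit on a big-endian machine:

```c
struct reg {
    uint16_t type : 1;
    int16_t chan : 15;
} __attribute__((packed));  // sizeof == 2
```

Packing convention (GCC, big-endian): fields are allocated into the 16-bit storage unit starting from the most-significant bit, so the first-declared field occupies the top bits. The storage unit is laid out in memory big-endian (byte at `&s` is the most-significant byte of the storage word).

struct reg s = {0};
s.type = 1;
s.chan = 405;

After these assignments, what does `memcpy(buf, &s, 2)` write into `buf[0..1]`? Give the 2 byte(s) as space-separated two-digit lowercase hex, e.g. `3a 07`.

type:1 = 1 → 0x1 << 15 → word 0x8000
chan:15 = 405 → 0x195 << 0 → word 0x8195
word = 0x8195 → big-endian bytes:
  [0]=0x81  [1]=0x95

81 95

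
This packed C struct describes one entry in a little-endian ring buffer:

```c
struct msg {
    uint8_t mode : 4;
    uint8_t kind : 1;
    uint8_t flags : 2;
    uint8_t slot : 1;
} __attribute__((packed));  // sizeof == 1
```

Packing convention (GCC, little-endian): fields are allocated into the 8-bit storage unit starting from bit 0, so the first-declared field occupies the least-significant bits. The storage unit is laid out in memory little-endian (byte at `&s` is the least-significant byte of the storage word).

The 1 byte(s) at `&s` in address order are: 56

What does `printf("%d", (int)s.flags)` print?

2

[0]=0x56 (little-endian) → word 0x56
mode [0+:4] = (word>>0) & 0xf = 6
kind [4+:1] = (word>>4) & 0x1 = 1
flags [5+:2] = (word>>5) & 0x3 = 2  ←
slot [7+:1] = (word>>7) & 0x1 = 0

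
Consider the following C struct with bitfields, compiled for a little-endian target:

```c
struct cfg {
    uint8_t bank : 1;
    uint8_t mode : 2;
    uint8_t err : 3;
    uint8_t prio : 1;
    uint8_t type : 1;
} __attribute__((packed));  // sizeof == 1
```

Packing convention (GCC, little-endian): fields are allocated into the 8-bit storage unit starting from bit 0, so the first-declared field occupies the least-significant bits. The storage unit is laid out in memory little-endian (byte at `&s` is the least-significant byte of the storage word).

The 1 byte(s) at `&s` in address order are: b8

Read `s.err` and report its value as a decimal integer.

7

[0]=0xb8 (little-endian) → word 0xb8
bank [0+:1] = (word>>0) & 0x1 = 0
mode [1+:2] = (word>>1) & 0x3 = 0
err [3+:3] = (word>>3) & 0x7 = 7  ←
prio [6+:1] = (word>>6) & 0x1 = 0
type [7+:1] = (word>>7) & 0x1 = 1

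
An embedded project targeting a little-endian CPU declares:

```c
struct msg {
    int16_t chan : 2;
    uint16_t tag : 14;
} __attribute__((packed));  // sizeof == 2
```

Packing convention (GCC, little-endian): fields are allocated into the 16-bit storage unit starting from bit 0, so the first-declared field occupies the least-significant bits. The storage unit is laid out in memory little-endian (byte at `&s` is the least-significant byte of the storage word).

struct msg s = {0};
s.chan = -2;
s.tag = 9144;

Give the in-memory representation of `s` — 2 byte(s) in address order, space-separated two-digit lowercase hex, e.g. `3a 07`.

[0+:2] chan=-2 & 0x3 = 0x2; word=0x0002
[2+:14] tag=9144 & 0x3fff = 0x23b8; word=0x8ee2
word = 0x8ee2 → little-endian bytes:
  [0]=0xe2  [1]=0x8e

e2 8e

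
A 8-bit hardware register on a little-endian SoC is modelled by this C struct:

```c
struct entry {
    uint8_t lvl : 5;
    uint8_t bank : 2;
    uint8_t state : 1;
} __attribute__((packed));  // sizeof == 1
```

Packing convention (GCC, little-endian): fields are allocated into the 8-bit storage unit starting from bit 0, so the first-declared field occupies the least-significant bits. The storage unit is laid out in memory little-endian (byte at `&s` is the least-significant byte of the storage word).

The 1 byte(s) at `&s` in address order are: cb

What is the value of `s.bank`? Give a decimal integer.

2

[0]=0xcb (little-endian) → word 0xcb
lvl [0+:5] = (word>>0) & 0x1f = 11
bank [5+:2] = (word>>5) & 0x3 = 2  ←
state [7+:1] = (word>>7) & 0x1 = 1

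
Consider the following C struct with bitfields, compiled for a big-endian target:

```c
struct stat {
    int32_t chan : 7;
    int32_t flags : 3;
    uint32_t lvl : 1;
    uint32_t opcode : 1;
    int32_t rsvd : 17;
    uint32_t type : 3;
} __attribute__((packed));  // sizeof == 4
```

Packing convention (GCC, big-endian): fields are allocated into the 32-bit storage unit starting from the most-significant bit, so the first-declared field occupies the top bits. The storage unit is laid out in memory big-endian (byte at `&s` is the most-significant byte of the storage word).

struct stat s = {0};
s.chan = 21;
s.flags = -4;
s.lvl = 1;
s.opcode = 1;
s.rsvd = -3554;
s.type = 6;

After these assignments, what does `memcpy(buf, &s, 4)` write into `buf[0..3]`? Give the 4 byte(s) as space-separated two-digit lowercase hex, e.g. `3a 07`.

2b 3f 90 f6

chan (7b) val=21 bits=0x15 at bit 25: 0x2a000000
flags (3b) val=-4 bits=0x4 at bit 22: 0x2b000000
lvl (1b) val=1 bits=0x1 at bit 21: 0x2b200000
opcode (1b) val=1 bits=0x1 at bit 20: 0x2b300000
rsvd (17b) val=-3554 bits=0x1f21e at bit 3: 0x2b3f90f0
type (3b) val=6 bits=0x6 at bit 0: 0x2b3f90f6
word = 0x2b3f90f6 → big-endian bytes:
  [0]=0x2b  [1]=0x3f  [2]=0x90  [3]=0xf6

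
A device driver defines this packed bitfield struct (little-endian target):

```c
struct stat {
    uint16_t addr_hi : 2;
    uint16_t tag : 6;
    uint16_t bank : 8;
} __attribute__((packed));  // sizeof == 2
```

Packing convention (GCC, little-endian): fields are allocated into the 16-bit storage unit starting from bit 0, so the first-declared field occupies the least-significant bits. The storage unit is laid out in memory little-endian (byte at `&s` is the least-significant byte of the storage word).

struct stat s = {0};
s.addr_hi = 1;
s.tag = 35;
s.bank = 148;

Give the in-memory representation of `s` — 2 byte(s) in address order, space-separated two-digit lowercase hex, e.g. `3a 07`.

8d 94

addr_hi:2 = 1 → 0x1 << 0 → word 0x0001
tag:6 = 35 → 0x23 << 2 → word 0x008d
bank:8 = 148 → 0x94 << 8 → word 0x948d
word = 0x948d → little-endian bytes:
  [0]=0x8d  [1]=0x94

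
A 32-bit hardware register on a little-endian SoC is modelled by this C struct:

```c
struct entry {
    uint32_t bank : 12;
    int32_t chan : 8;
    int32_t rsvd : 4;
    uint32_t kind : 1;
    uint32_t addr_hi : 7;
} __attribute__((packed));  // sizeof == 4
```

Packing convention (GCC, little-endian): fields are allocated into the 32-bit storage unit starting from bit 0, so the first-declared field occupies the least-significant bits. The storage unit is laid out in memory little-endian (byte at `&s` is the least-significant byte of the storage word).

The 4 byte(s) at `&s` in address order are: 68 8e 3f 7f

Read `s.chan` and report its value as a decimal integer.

-8

[0]=0x68 [1]=0x8e [2]=0x3f [3]=0x7f (little-endian) → word 0x7f3f8e68
bank [0+:12] = (word>>0) & 0xfff = 3688
chan [12+:8] = (word>>12) & 0xff = 248  ←
rsvd [20+:4] = (word>>20) & 0xf = 3
kind [24+:1] = (word>>24) & 0x1 = 1
addr_hi [25+:7] = (word>>25) & 0x7f = 63
chan signed 8b, MSB=1: 248 - 256 = -8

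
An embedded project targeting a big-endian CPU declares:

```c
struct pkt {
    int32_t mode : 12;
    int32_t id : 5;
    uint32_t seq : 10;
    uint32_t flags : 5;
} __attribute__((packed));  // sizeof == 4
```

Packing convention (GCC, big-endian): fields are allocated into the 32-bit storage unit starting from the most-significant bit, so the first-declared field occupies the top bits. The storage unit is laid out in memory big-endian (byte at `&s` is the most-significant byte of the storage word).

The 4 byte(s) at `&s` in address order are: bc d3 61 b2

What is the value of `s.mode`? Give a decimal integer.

-1075

[0]=0xbc [1]=0xd3 [2]=0x61 [3]=0xb2 (big-endian) → word 0xbcd361b2
mode:12 @ bit 20 → (0xbcd361b2>>20)&0xfff = 0xbcd  ←
id:5 @ bit 15 → (0xbcd361b2>>15)&0x1f = 0x6
seq:10 @ bit 5 → (0xbcd361b2>>5)&0x3ff = 0x30d
flags:5 @ bit 0 → (0xbcd361b2>>0)&0x1f = 0x12
mode signed 12b, MSB=1: 3021 - 4096 = -1075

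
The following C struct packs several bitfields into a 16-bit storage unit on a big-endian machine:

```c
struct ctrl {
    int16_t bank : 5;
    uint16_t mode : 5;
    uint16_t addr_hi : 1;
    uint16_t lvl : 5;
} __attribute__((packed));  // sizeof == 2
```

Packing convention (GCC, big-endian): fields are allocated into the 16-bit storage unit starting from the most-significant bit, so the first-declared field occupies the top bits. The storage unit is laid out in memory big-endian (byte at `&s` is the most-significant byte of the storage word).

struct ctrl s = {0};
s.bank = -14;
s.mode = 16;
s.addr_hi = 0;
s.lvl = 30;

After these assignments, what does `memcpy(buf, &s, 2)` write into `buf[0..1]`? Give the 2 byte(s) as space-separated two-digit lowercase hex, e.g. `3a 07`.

94 1e

bank (5b) val=-14 bits=0x12 at bit 11: 0x9000
mode (5b) val=16 bits=0x10 at bit 6: 0x9400
addr_hi (1b) val=0 bits=0x0 at bit 5: 0x9400
lvl (5b) val=30 bits=0x1e at bit 0: 0x941e
word = 0x941e → big-endian bytes:
  [0]=0x94  [1]=0x1e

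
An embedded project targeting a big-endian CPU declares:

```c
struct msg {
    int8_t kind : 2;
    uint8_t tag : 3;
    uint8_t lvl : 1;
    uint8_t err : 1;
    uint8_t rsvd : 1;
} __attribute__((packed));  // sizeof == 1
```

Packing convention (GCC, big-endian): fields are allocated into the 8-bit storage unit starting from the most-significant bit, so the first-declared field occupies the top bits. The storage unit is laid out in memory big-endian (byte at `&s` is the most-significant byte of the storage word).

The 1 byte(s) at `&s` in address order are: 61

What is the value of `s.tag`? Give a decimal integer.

[0]=0x61 (big-endian) → word 0x61
kind [6+:2] = (word>>6) & 0x3 = 1
tag [3+:3] = (word>>3) & 0x7 = 4  ←
lvl [2+:1] = (word>>2) & 0x1 = 0
err [1+:1] = (word>>1) & 0x1 = 0
rsvd [0+:1] = (word>>0) & 0x1 = 1

4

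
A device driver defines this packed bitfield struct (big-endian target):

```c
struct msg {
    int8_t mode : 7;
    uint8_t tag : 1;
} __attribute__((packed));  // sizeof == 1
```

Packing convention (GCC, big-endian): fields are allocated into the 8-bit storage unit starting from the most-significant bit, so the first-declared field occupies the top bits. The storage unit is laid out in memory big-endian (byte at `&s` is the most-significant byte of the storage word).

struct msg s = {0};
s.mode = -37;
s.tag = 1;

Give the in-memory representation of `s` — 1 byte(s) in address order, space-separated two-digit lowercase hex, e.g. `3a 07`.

b7

mode (7b) val=-37 bits=0x5b at bit 1: 0xb6
tag (1b) val=1 bits=0x1 at bit 0: 0xb7
word = 0xb7 → big-endian bytes:
  [0]=0xb7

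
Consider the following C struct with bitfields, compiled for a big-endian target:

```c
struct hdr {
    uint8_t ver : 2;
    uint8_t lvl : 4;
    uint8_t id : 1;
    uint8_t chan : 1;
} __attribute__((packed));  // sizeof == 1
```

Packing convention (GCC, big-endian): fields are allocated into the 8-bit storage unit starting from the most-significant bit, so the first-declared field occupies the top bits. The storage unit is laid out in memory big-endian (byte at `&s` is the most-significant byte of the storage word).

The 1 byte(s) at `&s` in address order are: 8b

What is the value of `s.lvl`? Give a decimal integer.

[0]=0x8b (big-endian) → word 0x8b
ver:2 @ bit 6 → (0x8b>>6)&0x3 = 0x2
lvl:4 @ bit 2 → (0x8b>>2)&0xf = 0x2  ←
id:1 @ bit 1 → (0x8b>>1)&0x1 = 0x1
chan:1 @ bit 0 → (0x8b>>0)&0x1 = 0x1

2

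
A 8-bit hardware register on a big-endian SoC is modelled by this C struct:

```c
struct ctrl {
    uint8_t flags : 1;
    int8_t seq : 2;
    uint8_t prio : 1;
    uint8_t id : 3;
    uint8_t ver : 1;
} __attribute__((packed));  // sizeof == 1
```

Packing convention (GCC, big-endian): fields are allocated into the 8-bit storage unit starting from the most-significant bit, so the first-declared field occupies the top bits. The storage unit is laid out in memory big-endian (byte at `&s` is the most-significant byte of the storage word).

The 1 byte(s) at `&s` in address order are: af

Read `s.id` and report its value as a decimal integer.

[0]=0xaf (big-endian) → word 0xaf
flags [7+:1] = (word>>7) & 0x1 = 1
seq [5+:2] = (word>>5) & 0x3 = 1
prio [4+:1] = (word>>4) & 0x1 = 0
id [1+:3] = (word>>1) & 0x7 = 7  ←
ver [0+:1] = (word>>0) & 0x1 = 1

7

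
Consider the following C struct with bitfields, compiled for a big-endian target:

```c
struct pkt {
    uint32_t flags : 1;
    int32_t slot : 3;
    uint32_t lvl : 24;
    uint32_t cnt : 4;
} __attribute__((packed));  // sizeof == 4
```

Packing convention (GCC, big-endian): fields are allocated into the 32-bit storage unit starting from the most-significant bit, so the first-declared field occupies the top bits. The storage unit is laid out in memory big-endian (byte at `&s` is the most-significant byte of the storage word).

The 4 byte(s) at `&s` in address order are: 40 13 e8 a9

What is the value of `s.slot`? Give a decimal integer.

-4

[0]=0x40 [1]=0x13 [2]=0xe8 [3]=0xa9 (big-endian) → word 0x4013e8a9
flags [31+:1] = (word>>31) & 0x1 = 0
slot [28+:3] = (word>>28) & 0x7 = 4  ←
lvl [4+:24] = (word>>4) & 0xffffff = 81546
cnt [0+:4] = (word>>0) & 0xf = 9
slot signed 3b, MSB=1: 4 - 8 = -4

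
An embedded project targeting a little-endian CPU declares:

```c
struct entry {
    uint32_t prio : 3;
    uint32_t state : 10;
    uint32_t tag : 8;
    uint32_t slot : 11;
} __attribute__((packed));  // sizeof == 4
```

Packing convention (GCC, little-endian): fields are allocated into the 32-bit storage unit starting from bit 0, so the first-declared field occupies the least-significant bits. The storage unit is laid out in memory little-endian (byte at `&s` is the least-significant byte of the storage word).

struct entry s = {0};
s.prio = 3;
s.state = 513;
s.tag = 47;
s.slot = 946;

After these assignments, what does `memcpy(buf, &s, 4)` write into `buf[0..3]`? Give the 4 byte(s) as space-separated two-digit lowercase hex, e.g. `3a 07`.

0b f0 45 76

prio:3 = 3 → 0x3 << 0 → word 0x00000003
state:10 = 513 → 0x201 << 3 → word 0x0000100b
tag:8 = 47 → 0x2f << 13 → word 0x0005f00b
slot:11 = 946 → 0x3b2 << 21 → word 0x7645f00b
word = 0x7645f00b → little-endian bytes:
  [0]=0x0b  [1]=0xf0  [2]=0x45  [3]=0x76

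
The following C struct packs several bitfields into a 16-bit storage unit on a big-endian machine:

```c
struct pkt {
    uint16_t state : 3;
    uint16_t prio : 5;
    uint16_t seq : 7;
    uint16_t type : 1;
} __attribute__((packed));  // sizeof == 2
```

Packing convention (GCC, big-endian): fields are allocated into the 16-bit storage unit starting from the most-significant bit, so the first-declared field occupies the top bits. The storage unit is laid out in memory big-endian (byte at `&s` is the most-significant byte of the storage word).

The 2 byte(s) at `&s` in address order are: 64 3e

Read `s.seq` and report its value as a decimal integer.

[0]=0x64 [1]=0x3e (big-endian) → word 0x643e
state [13+:3] = (word>>13) & 0x7 = 3
prio [8+:5] = (word>>8) & 0x1f = 4
seq [1+:7] = (word>>1) & 0x7f = 31  ←
type [0+:1] = (word>>0) & 0x1 = 0

31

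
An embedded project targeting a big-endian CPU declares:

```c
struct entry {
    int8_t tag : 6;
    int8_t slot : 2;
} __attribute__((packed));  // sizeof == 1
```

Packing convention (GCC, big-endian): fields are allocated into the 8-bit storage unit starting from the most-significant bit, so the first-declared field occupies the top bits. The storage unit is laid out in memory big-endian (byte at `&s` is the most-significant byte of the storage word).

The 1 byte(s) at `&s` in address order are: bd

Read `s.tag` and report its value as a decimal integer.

[0]=0xbd (big-endian) → word 0xbd
tag [2+:6] = (word>>2) & 0x3f = 47  ←
slot [0+:2] = (word>>0) & 0x3 = 1
tag signed 6b, MSB=1: 47 - 64 = -17

-17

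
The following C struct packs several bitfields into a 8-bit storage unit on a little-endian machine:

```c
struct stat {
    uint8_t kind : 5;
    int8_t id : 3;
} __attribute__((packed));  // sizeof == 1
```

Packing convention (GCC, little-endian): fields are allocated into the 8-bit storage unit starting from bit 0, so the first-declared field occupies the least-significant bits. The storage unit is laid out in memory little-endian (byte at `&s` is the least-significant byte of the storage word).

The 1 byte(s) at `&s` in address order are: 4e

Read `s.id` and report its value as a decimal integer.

[0]=0x4e (little-endian) → word 0x4e
kind:5 @ bit 0 → (0x4e>>0)&0x1f = 0xe
id:3 @ bit 5 → (0x4e>>5)&0x7 = 0x2  ←
id signed 3b, MSB=0: value = 2

2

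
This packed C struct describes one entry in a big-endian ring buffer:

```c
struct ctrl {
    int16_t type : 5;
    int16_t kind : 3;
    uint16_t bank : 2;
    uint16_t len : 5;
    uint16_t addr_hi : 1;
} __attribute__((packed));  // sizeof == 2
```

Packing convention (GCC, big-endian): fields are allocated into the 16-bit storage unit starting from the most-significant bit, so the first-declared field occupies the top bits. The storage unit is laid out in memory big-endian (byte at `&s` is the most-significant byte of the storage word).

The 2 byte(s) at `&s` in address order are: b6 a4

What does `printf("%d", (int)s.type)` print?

-10

[0]=0xb6 [1]=0xa4 (big-endian) → word 0xb6a4
type:5 @ bit 11 → (0xb6a4>>11)&0x1f = 0x16  ←
kind:3 @ bit 8 → (0xb6a4>>8)&0x7 = 0x6
bank:2 @ bit 6 → (0xb6a4>>6)&0x3 = 0x2
len:5 @ bit 1 → (0xb6a4>>1)&0x1f = 0x12
addr_hi:1 @ bit 0 → (0xb6a4>>0)&0x1 = 0x0
type signed 5b, MSB=1: 22 - 32 = -10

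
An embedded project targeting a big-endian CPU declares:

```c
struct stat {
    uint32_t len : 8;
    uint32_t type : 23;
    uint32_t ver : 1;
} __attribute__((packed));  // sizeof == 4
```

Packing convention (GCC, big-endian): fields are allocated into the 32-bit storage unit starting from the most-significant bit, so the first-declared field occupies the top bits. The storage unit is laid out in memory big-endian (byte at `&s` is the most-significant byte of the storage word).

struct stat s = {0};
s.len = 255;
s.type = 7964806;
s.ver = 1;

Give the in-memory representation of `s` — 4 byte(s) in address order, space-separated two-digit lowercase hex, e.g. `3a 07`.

len:8 = 255 → 0xff << 24 → word 0xff000000
type:23 = 7964806 → 0x798886 << 1 → word 0xfff3110c
ver:1 = 1 → 0x1 << 0 → word 0xfff3110d
word = 0xfff3110d → big-endian bytes:
  [0]=0xff  [1]=0xf3  [2]=0x11  [3]=0x0d

ff f3 11 0d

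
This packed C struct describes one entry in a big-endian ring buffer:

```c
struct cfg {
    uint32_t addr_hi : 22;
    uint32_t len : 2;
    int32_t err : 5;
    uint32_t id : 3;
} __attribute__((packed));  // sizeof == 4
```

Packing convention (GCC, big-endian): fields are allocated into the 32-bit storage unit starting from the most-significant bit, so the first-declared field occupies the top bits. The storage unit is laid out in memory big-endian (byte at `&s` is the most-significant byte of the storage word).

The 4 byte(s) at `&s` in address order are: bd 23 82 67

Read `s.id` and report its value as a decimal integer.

7

[0]=0xbd [1]=0x23 [2]=0x82 [3]=0x67 (big-endian) → word 0xbd238267
addr_hi [10+:22] = (word>>10) & 0x3fffff = 3098848
len [8+:2] = (word>>8) & 0x3 = 2
err [3+:5] = (word>>3) & 0x1f = 12
id [0+:3] = (word>>0) & 0x7 = 7  ←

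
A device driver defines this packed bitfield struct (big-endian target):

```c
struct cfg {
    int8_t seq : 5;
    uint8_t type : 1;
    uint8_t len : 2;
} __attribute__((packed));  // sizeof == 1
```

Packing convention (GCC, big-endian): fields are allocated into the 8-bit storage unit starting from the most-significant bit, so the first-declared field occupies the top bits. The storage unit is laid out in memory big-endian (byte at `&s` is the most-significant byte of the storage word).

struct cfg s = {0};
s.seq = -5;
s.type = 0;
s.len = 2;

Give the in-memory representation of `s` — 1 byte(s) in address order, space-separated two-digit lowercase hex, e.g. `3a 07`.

da

[3+:5] seq=-5 & 0x1f = 0x1b; word=0xd8
[2+:1] type=0 & 0x1 = 0x0; word=0xd8
[0+:2] len=2 & 0x3 = 0x2; word=0xda
word = 0xda → big-endian bytes:
  [0]=0xda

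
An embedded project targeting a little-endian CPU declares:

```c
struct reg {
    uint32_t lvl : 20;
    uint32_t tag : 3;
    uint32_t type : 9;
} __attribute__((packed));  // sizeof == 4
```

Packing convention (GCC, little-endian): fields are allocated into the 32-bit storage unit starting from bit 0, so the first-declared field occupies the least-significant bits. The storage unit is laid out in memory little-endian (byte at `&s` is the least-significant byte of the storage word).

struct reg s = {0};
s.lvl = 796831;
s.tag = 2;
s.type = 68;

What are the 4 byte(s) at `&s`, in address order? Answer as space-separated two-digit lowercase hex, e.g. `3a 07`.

9f 28 2c 22

[0+:20] lvl=796831 & 0xfffff = 0xc289f; word=0x000c289f
[20+:3] tag=2 & 0x7 = 0x2; word=0x002c289f
[23+:9] type=68 & 0x1ff = 0x44; word=0x222c289f
word = 0x222c289f → little-endian bytes:
  [0]=0x9f  [1]=0x28  [2]=0x2c  [3]=0x22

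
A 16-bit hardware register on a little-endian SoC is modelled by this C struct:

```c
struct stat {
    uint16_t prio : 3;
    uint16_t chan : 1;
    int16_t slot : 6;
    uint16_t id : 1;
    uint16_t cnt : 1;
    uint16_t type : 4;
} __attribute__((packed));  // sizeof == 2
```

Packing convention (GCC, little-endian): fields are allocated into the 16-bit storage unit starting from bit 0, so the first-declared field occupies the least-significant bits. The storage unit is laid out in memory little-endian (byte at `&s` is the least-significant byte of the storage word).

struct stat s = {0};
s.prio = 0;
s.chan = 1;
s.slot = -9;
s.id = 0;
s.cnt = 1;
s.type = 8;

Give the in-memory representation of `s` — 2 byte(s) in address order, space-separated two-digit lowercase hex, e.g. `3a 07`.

[0+:3] prio=0 & 0x7 = 0x0; word=0x0000
[3+:1] chan=1 & 0x1 = 0x1; word=0x0008
[4+:6] slot=-9 & 0x3f = 0x37; word=0x0378
[10+:1] id=0 & 0x1 = 0x0; word=0x0378
[11+:1] cnt=1 & 0x1 = 0x1; word=0x0b78
[12+:4] type=8 & 0xf = 0x8; word=0x8b78
word = 0x8b78 → little-endian bytes:
  [0]=0x78  [1]=0x8b

78 8b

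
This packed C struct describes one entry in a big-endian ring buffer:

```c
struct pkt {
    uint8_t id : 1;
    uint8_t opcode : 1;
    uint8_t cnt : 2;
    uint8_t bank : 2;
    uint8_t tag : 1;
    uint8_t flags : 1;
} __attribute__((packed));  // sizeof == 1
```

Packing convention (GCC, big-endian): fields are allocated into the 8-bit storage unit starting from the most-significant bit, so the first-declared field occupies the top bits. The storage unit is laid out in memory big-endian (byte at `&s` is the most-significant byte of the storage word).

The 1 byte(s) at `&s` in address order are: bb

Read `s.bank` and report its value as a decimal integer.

2

[0]=0xbb (big-endian) → word 0xbb
id:1 @ bit 7 → (0xbb>>7)&0x1 = 0x1
opcode:1 @ bit 6 → (0xbb>>6)&0x1 = 0x0
cnt:2 @ bit 4 → (0xbb>>4)&0x3 = 0x3
bank:2 @ bit 2 → (0xbb>>2)&0x3 = 0x2  ←
tag:1 @ bit 1 → (0xbb>>1)&0x1 = 0x1
flags:1 @ bit 0 → (0xbb>>0)&0x1 = 0x1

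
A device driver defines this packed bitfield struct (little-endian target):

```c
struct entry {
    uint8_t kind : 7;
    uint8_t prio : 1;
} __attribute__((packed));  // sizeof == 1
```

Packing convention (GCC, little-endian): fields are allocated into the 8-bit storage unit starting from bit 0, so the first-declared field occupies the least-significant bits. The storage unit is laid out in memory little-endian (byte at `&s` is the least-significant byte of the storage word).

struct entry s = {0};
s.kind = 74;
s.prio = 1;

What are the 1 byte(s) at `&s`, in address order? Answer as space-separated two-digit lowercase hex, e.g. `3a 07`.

kind (7b) val=74 bits=0x4a at bit 0: 0x4a
prio (1b) val=1 bits=0x1 at bit 7: 0xca
word = 0xca → little-endian bytes:
  [0]=0xca

ca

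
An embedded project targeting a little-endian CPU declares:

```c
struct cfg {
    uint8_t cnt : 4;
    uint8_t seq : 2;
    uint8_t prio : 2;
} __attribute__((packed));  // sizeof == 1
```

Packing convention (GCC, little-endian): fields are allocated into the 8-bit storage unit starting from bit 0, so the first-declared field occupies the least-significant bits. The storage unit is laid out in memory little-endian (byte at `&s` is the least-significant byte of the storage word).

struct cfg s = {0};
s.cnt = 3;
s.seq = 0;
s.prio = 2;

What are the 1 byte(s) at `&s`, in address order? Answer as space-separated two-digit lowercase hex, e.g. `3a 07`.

83

cnt (4b) val=3 bits=0x3 at bit 0: 0x03
seq (2b) val=0 bits=0x0 at bit 4: 0x03
prio (2b) val=2 bits=0x2 at bit 6: 0x83
word = 0x83 → little-endian bytes:
  [0]=0x83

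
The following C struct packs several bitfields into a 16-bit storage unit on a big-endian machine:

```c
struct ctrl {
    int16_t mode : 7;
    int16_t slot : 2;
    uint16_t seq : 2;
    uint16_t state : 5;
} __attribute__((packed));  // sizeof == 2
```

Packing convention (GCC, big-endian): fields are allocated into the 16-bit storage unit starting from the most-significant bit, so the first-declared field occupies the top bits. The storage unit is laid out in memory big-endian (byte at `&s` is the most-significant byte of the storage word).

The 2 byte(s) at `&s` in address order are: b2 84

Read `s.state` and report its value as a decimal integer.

4

[0]=0xb2 [1]=0x84 (big-endian) → word 0xb284
mode [9+:7] = (word>>9) & 0x7f = 89
slot [7+:2] = (word>>7) & 0x3 = 1
seq [5+:2] = (word>>5) & 0x3 = 0
state [0+:5] = (word>>0) & 0x1f = 4  ←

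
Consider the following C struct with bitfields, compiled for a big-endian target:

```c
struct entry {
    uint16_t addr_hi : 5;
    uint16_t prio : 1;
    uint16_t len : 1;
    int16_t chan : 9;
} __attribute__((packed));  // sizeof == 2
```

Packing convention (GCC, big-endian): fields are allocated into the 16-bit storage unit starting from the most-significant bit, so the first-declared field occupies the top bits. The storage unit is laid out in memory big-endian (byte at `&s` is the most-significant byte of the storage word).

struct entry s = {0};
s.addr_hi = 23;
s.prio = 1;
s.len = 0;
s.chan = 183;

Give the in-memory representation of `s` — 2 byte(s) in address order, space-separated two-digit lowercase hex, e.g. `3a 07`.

bc b7

addr_hi:5 = 23 → 0x17 << 11 → word 0xb800
prio:1 = 1 → 0x1 << 10 → word 0xbc00
len:1 = 0 → 0x0 << 9 → word 0xbc00
chan:9 = 183 → 0xb7 << 0 → word 0xbcb7
word = 0xbcb7 → big-endian bytes:
  [0]=0xbc  [1]=0xb7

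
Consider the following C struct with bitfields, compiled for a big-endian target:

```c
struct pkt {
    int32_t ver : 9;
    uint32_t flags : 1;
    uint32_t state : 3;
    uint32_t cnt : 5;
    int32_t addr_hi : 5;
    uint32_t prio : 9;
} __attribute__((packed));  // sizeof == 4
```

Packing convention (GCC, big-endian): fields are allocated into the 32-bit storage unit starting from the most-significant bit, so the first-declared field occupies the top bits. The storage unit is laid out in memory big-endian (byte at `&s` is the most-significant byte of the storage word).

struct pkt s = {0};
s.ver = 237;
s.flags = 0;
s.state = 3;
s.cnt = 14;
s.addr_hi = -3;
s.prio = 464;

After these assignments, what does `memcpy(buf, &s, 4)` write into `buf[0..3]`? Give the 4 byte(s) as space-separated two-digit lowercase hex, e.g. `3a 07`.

76 9b bb d0

[23+:9] ver=237 & 0x1ff = 0xed; word=0x76800000
[22+:1] flags=0 & 0x1 = 0x0; word=0x76800000
[19+:3] state=3 & 0x7 = 0x3; word=0x76980000
[14+:5] cnt=14 & 0x1f = 0xe; word=0x769b8000
[9+:5] addr_hi=-3 & 0x1f = 0x1d; word=0x769bba00
[0+:9] prio=464 & 0x1ff = 0x1d0; word=0x769bbbd0
word = 0x769bbbd0 → big-endian bytes:
  [0]=0x76  [1]=0x9b  [2]=0xbb  [3]=0xd0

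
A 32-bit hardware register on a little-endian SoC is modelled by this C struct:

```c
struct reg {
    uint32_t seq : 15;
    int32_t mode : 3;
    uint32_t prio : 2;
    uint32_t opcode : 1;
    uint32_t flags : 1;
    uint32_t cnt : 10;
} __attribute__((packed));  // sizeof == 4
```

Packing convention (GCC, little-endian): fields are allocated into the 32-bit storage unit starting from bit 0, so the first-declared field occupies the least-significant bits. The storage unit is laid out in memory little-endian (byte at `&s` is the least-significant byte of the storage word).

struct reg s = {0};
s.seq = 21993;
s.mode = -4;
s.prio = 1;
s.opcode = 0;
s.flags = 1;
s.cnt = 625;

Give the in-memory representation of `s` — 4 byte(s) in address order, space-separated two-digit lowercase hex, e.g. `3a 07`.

seq:15 = 21993 → 0x55e9 << 0 → word 0x000055e9
mode:3 = -4 → 0x4 << 15 → word 0x000255e9
prio:2 = 1 → 0x1 << 18 → word 0x000655e9
opcode:1 = 0 → 0x0 << 20 → word 0x000655e9
flags:1 = 1 → 0x1 << 21 → word 0x002655e9
cnt:10 = 625 → 0x271 << 22 → word 0x9c6655e9
word = 0x9c6655e9 → little-endian bytes:
  [0]=0xe9  [1]=0x55  [2]=0x66  [3]=0x9c

e9 55 66 9c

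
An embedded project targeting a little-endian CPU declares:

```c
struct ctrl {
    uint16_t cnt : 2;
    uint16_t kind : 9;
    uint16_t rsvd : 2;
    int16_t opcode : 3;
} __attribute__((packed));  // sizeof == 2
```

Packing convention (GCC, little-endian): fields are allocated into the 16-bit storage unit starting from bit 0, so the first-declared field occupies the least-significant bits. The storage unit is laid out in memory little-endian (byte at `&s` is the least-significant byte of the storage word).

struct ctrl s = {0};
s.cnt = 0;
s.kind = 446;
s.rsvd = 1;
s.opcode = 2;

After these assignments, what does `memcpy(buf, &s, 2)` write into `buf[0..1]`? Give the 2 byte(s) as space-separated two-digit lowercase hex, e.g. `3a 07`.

cnt (2b) val=0 bits=0x0 at bit 0: 0x0000
kind (9b) val=446 bits=0x1be at bit 2: 0x06f8
rsvd (2b) val=1 bits=0x1 at bit 11: 0x0ef8
opcode (3b) val=2 bits=0x2 at bit 13: 0x4ef8
word = 0x4ef8 → little-endian bytes:
  [0]=0xf8  [1]=0x4e

f8 4e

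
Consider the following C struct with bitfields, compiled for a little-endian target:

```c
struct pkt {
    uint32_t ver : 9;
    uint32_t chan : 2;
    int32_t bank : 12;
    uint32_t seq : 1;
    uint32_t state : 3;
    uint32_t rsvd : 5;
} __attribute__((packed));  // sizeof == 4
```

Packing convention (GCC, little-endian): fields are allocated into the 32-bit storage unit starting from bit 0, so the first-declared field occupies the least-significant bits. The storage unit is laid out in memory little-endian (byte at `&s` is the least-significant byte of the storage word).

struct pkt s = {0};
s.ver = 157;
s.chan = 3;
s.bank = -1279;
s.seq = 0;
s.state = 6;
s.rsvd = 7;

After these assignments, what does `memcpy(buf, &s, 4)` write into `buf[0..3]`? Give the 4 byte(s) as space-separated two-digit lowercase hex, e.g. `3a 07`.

9d 0e 58 3e

ver (9b) val=157 bits=0x9d at bit 0: 0x0000009d
chan (2b) val=3 bits=0x3 at bit 9: 0x0000069d
bank (12b) val=-1279 bits=0xb01 at bit 11: 0x00580e9d
seq (1b) val=0 bits=0x0 at bit 23: 0x00580e9d
state (3b) val=6 bits=0x6 at bit 24: 0x06580e9d
rsvd (5b) val=7 bits=0x7 at bit 27: 0x3e580e9d
word = 0x3e580e9d → little-endian bytes:
  [0]=0x9d  [1]=0x0e  [2]=0x58  [3]=0x3e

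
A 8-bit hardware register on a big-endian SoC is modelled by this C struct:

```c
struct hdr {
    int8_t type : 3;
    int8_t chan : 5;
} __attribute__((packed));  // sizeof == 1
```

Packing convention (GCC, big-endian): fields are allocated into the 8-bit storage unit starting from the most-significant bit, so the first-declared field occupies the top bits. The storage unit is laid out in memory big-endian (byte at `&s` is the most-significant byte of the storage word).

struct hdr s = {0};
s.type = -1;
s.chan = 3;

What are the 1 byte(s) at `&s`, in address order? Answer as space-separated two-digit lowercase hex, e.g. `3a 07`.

e3

type:3 = -1 → 0x7 << 5 → word 0xe0
chan:5 = 3 → 0x3 << 0 → word 0xe3
word = 0xe3 → big-endian bytes:
  [0]=0xe3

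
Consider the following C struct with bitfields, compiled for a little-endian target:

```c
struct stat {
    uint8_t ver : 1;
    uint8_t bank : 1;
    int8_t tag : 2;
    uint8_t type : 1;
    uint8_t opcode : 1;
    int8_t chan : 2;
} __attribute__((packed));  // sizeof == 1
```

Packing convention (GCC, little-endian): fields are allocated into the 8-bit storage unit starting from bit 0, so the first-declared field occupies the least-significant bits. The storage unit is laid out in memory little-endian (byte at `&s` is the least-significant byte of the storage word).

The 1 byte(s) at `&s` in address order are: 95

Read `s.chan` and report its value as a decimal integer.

[0]=0x95 (little-endian) → word 0x95
ver [0+:1] = (word>>0) & 0x1 = 1
bank [1+:1] = (word>>1) & 0x1 = 0
tag [2+:2] = (word>>2) & 0x3 = 1
type [4+:1] = (word>>4) & 0x1 = 1
opcode [5+:1] = (word>>5) & 0x1 = 0
chan [6+:2] = (word>>6) & 0x3 = 2  ←
chan signed 2b, MSB=1: 2 - 4 = -2

-2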